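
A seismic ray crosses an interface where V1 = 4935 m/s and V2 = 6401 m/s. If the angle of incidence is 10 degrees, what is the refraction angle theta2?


sin(theta1) = sin(10 deg) = 0.173648
sin(theta2) = V2/V1 * sin(theta1) = 6401/4935 * 0.173648 = 0.225232
theta2 = arcsin(0.225232) = 13.0165 degrees

13.0165


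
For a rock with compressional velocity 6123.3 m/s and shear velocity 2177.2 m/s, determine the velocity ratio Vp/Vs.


Vp/Vs = 6123.3 / 2177.2
= 2.8125

2.8125


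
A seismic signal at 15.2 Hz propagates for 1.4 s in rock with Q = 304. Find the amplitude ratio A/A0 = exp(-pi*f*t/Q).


pi*f*t/Q = pi*15.2*1.4/304 = 0.219911
A/A0 = exp(-0.219911) = 0.80259

0.80259


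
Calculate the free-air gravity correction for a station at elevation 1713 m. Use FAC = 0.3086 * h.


FAC = 0.3086 * h
= 0.3086 * 1713
= 528.6318 mGal

528.6318


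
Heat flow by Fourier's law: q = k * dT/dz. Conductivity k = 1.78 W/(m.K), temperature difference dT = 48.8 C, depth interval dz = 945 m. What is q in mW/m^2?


q = k * dT / dz * 1000
= 1.78 * 48.8 / 945 * 1000
= 0.09192 * 1000
= 91.9196 mW/m^2

91.9196


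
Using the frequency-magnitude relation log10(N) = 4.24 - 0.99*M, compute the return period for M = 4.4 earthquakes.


log10(N) = 4.24 - 0.99*4.4 = -0.116
N = 10^-0.116 = 0.765597
T = 1/N = 1/0.765597 = 1.3062 years

1.3062


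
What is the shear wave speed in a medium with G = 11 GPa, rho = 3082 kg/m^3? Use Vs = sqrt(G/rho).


Convert G to Pa: G = 11e9 Pa
Compute G/rho = 11e9 / 3082 = 3569110.9669
Vs = sqrt(3569110.9669) = 1889.21 m/s

1889.21


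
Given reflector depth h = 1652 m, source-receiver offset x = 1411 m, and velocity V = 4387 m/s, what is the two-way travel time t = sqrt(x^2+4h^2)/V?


x^2 + 4h^2 = 1411^2 + 4*1652^2 = 1990921 + 10916416 = 12907337
sqrt(12907337) = 3592.6782
t = 3592.6782 / 4387 = 0.8189 s

0.8189


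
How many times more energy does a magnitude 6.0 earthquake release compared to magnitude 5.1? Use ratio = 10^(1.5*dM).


M2 - M1 = 6.0 - 5.1 = 0.9
1.5 * 0.9 = 1.35
ratio = 10^1.35 = 22.39

22.39


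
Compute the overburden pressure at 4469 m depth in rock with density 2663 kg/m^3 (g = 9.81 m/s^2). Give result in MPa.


P = rho * g * z / 1e6
= 2663 * 9.81 * 4469 / 1e6
= 116748290.07 / 1e6
= 116.7483 MPa

116.7483


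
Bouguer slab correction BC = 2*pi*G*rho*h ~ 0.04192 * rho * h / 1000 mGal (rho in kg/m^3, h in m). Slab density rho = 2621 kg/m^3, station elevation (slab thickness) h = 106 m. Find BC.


BC = 0.04192 * rho * h / 1000
= 0.04192 * 2621 * 106 / 1000
= 11.6465 mGal

11.6465


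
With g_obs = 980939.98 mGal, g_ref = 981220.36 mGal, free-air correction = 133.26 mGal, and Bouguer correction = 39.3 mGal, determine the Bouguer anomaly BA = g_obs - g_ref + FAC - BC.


BA = g_obs - g_ref + FAC - BC
= 980939.98 - 981220.36 + 133.26 - 39.3
= -186.42 mGal

-186.42


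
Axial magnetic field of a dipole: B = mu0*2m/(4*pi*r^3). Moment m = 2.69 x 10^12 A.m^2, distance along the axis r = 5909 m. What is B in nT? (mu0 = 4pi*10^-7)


m = 2.69 x 10^12 = 2690000000000 A.m^2
2m = 5380000000000 A.m^2
r^3 = 5909^3 = 206320304429
B = (4pi*10^-7) * 5380000000000 / (4*pi * 206320304429) * 1e9
= 6760707.390525 / 2592697410722.22 * 1e9
= 2607.596 nT

2607.596


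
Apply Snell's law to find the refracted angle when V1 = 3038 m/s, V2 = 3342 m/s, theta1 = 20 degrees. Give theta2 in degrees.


sin(theta1) = sin(20 deg) = 0.34202
sin(theta2) = V2/V1 * sin(theta1) = 3342/3038 * 0.34202 = 0.376245
theta2 = arcsin(0.376245) = 22.1013 degrees

22.1013


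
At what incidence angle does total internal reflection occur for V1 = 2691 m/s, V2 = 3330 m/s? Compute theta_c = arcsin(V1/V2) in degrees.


V1/V2 = 2691/3330 = 0.808108
theta_c = arcsin(0.808108) = 53.9115 degrees

53.9115


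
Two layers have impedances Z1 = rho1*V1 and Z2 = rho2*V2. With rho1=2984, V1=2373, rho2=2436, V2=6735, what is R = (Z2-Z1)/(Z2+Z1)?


Z1 = 2984 * 2373 = 7081032
Z2 = 2436 * 6735 = 16406460
R = (16406460 - 7081032) / (16406460 + 7081032) = 9325428 / 23487492 = 0.397

0.397


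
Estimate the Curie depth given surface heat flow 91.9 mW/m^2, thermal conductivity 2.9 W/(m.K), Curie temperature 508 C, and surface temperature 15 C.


T_Curie - T_surf = 508 - 15 = 493 C
Convert q to W/m^2: 91.9 mW/m^2 = 0.0919 W/m^2
d = 493 * 2.9 / 0.0919 = 15557.13 m

15557.13


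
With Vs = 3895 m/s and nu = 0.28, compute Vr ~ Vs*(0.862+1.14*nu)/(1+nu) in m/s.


Numerator factor = 0.862 + 1.14*0.28 = 1.1812
Denominator = 1 + 0.28 = 1.28
Vr = 3895 * 1.1812 / 1.28 = 3594.35 m/s

3594.35


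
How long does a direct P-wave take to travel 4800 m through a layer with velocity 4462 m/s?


t = x / V
= 4800 / 4462
= 1.0758 s

1.0758


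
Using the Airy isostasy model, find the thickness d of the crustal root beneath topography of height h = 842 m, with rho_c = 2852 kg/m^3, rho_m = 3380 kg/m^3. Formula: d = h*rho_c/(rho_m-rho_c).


rho_m - rho_c = 3380 - 2852 = 528
d = 842 * 2852 / 528
= 2401384 / 528
= 4548.08 m

4548.08


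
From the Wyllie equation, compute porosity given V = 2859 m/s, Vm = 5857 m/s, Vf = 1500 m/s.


1/V - 1/Vm = 1/2859 - 1/5857 = 0.00017904
1/Vf - 1/Vm = 1/1500 - 1/5857 = 0.00049593
phi = 0.00017904 / 0.00049593 = 0.361

0.361


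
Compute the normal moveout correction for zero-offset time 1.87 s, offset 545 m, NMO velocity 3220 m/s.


x/Vnmo = 545/3220 = 0.169255
(x/Vnmo)^2 = 0.028647
t0^2 = 3.4969
sqrt(3.4969 + 0.028647) = 1.877644
dt = 1.877644 - 1.87 = 0.007644

0.007644


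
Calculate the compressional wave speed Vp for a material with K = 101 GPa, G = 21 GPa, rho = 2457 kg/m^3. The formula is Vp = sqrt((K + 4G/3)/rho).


First compute the effective modulus:
K + 4G/3 = 101e9 + 4*21e9/3 = 129000000000.0 Pa
Then divide by density:
129000000000.0 / 2457 = 52503052.5031 Pa/(kg/m^3)
Take the square root:
Vp = sqrt(52503052.5031) = 7245.9 m/s

7245.9


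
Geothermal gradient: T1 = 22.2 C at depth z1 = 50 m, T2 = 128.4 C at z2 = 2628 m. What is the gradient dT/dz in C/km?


dT = 128.4 - 22.2 = 106.2 C
dz = 2628 - 50 = 2578 m
gradient = dT/dz * 1000 = 106.2/2578 * 1000 = 41.1947 C/km

41.1947


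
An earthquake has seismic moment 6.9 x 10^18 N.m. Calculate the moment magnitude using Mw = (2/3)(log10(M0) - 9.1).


log10(M0) = log10(6.9 x 10^18) = 18.8388
Mw = 2/3 * (18.8388 - 9.1)
= 2/3 * 9.7388
= 6.49

6.49


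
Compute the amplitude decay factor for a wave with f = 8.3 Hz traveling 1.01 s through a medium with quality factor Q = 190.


pi*f*t/Q = pi*8.3*1.01/190 = 0.13861
A/A0 = exp(-0.13861) = 0.870567

0.870567


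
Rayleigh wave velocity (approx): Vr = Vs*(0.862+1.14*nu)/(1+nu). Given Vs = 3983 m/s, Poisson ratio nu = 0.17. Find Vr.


Numerator factor = 0.862 + 1.14*0.17 = 1.0558
Denominator = 1 + 0.17 = 1.17
Vr = 3983 * 1.0558 / 1.17 = 3594.23 m/s

3594.23


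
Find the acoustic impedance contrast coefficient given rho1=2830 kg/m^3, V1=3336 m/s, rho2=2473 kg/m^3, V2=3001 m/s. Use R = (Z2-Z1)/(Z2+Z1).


Z1 = 2830 * 3336 = 9440880
Z2 = 2473 * 3001 = 7421473
R = (7421473 - 9440880) / (7421473 + 9440880) = -2019407 / 16862353 = -0.1198

-0.1198


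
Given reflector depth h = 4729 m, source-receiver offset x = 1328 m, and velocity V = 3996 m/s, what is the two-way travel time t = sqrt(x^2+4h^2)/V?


x^2 + 4h^2 = 1328^2 + 4*4729^2 = 1763584 + 89453764 = 91217348
sqrt(91217348) = 9550.7774
t = 9550.7774 / 3996 = 2.3901 s

2.3901


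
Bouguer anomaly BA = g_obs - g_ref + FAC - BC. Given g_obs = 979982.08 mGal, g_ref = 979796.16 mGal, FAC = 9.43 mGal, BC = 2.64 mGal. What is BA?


BA = g_obs - g_ref + FAC - BC
= 979982.08 - 979796.16 + 9.43 - 2.64
= 192.71 mGal

192.71


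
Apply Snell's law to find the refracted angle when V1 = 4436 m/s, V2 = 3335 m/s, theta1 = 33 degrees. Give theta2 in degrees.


sin(theta1) = sin(33 deg) = 0.544639
sin(theta2) = V2/V1 * sin(theta1) = 3335/4436 * 0.544639 = 0.409461
theta2 = arcsin(0.409461) = 24.171 degrees

24.171


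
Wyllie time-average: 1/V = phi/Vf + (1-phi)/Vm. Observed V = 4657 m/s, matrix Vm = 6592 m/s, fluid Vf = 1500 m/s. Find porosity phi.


1/V - 1/Vm = 1/4657 - 1/6592 = 6.303e-05
1/Vf - 1/Vm = 1/1500 - 1/6592 = 0.00051497
phi = 6.303e-05 / 0.00051497 = 0.1224

0.1224


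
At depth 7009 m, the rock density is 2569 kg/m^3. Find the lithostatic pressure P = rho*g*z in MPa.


P = rho * g * z / 1e6
= 2569 * 9.81 * 7009 / 1e6
= 176640047.01 / 1e6
= 176.64 MPa

176.64


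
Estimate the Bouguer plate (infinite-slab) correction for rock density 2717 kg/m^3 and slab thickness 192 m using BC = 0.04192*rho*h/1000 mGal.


BC = 0.04192 * rho * h / 1000
= 0.04192 * 2717 * 192 / 1000
= 21.8682 mGal

21.8682


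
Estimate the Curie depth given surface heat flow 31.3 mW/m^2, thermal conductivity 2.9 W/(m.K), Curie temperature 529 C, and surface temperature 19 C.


T_Curie - T_surf = 529 - 19 = 510 C
Convert q to W/m^2: 31.3 mW/m^2 = 0.0313 W/m^2
d = 510 * 2.9 / 0.0313 = 47252.4 m

47252.4


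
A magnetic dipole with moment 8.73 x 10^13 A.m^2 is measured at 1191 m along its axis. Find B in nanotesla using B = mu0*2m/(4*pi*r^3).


m = 8.73 x 10^13 = 87300000000000 A.m^2
2m = 174600000000000 A.m^2
r^3 = 1191^3 = 1689410871
B = (4pi*10^-7) * 174600000000000 / (4*pi * 1689410871) * 1e9
= 219408830.926711 / 21229763124.91 * 1e9
= 10334963.6845 nT

10334963.6845


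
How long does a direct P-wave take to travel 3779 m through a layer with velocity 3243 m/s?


t = x / V
= 3779 / 3243
= 1.1653 s

1.1653


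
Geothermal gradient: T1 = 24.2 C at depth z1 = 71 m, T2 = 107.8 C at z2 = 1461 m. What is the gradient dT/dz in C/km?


dT = 107.8 - 24.2 = 83.6 C
dz = 1461 - 71 = 1390 m
gradient = dT/dz * 1000 = 83.6/1390 * 1000 = 60.1439 C/km

60.1439


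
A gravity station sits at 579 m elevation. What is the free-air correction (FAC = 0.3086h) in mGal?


FAC = 0.3086 * h
= 0.3086 * 579
= 178.6794 mGal

178.6794


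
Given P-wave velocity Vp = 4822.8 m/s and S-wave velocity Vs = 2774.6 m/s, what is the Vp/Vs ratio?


Vp/Vs = 4822.8 / 2774.6
= 1.7382

1.7382


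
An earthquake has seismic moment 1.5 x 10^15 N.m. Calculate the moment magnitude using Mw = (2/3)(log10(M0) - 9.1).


log10(M0) = log10(1.5 x 10^15) = 15.1761
Mw = 2/3 * (15.1761 - 9.1)
= 2/3 * 6.0761
= 4.05

4.05


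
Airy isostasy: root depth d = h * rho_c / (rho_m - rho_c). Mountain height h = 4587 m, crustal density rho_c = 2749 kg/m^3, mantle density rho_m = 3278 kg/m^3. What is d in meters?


rho_m - rho_c = 3278 - 2749 = 529
d = 4587 * 2749 / 529
= 12609663 / 529
= 23836.79 m

23836.79


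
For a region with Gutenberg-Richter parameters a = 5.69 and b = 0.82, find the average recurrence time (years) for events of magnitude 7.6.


log10(N) = 5.69 - 0.82*7.6 = -0.542
N = 10^-0.542 = 0.287078
T = 1/N = 1/0.287078 = 3.4834 years

3.4834


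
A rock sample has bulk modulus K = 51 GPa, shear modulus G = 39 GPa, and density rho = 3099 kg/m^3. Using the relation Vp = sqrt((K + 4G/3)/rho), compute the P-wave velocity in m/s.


First compute the effective modulus:
K + 4G/3 = 51e9 + 4*39e9/3 = 103000000000.0 Pa
Then divide by density:
103000000000.0 / 3099 = 33236527.9122 Pa/(kg/m^3)
Take the square root:
Vp = sqrt(33236527.9122) = 5765.11 m/s

5765.11


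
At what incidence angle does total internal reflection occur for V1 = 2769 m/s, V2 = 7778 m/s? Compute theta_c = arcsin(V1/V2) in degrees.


V1/V2 = 2769/7778 = 0.356004
theta_c = arcsin(0.356004) = 20.855 degrees

20.855


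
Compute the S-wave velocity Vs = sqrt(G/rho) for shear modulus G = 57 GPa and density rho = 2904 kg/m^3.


Convert G to Pa: G = 57e9 Pa
Compute G/rho = 57e9 / 2904 = 19628099.1736
Vs = sqrt(19628099.1736) = 4430.36 m/s

4430.36


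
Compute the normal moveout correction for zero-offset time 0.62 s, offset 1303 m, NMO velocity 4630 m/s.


x/Vnmo = 1303/4630 = 0.281425
(x/Vnmo)^2 = 0.0792
t0^2 = 0.3844
sqrt(0.3844 + 0.0792) = 0.680882
dt = 0.680882 - 0.62 = 0.060882

0.060882


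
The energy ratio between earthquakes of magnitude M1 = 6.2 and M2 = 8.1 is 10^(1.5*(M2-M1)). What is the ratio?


M2 - M1 = 8.1 - 6.2 = 1.9
1.5 * 1.9 = 2.85
ratio = 10^2.85 = 707.95

707.95


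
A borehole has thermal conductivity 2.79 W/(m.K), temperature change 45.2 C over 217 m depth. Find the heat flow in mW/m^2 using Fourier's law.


q = k * dT / dz * 1000
= 2.79 * 45.2 / 217 * 1000
= 0.581143 * 1000
= 581.1429 mW/m^2

581.1429


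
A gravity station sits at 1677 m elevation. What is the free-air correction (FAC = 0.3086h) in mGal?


FAC = 0.3086 * h
= 0.3086 * 1677
= 517.5222 mGal

517.5222


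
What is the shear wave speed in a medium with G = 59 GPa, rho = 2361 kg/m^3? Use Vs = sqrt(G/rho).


Convert G to Pa: G = 59e9 Pa
Compute G/rho = 59e9 / 2361 = 24989411.2664
Vs = sqrt(24989411.2664) = 4998.94 m/s

4998.94


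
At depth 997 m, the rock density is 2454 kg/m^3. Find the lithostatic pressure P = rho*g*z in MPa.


P = rho * g * z / 1e6
= 2454 * 9.81 * 997 / 1e6
= 24001518.78 / 1e6
= 24.0015 MPa

24.0015


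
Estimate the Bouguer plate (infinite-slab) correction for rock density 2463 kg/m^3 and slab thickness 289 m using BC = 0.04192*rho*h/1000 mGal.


BC = 0.04192 * rho * h / 1000
= 0.04192 * 2463 * 289 / 1000
= 29.8389 mGal

29.8389


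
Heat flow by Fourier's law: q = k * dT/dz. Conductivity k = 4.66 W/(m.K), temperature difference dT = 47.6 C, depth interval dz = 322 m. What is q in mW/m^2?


q = k * dT / dz * 1000
= 4.66 * 47.6 / 322 * 1000
= 0.68887 * 1000
= 688.8696 mW/m^2

688.8696


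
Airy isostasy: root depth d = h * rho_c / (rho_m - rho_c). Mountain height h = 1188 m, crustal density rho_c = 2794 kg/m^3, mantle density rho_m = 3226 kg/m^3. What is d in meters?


rho_m - rho_c = 3226 - 2794 = 432
d = 1188 * 2794 / 432
= 3319272 / 432
= 7683.5 m

7683.5


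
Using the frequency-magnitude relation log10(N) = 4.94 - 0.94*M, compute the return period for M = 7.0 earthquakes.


log10(N) = 4.94 - 0.94*7.0 = -1.64
N = 10^-1.64 = 0.022909
T = 1/N = 1/0.022909 = 43.6516 years

43.6516


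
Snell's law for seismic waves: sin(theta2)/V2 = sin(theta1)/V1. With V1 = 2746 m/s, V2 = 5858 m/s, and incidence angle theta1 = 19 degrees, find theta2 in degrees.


sin(theta1) = sin(19 deg) = 0.325568
sin(theta2) = V2/V1 * sin(theta1) = 5858/2746 * 0.325568 = 0.69453
theta2 = arcsin(0.69453) = 43.9897 degrees

43.9897


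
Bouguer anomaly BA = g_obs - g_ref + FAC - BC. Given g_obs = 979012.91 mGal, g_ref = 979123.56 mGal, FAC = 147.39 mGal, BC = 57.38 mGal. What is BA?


BA = g_obs - g_ref + FAC - BC
= 979012.91 - 979123.56 + 147.39 - 57.38
= -20.64 mGal

-20.64


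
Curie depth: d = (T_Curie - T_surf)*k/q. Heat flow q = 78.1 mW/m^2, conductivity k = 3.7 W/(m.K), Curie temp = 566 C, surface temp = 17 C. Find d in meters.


T_Curie - T_surf = 566 - 17 = 549 C
Convert q to W/m^2: 78.1 mW/m^2 = 0.0781 W/m^2
d = 549 * 3.7 / 0.0781 = 26008.96 m

26008.96


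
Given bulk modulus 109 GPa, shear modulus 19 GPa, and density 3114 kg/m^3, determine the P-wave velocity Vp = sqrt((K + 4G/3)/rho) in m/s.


First compute the effective modulus:
K + 4G/3 = 109e9 + 4*19e9/3 = 134333333333.33 Pa
Then divide by density:
134333333333.33 / 3114 = 43138514.2368 Pa/(kg/m^3)
Take the square root:
Vp = sqrt(43138514.2368) = 6567.99 m/s

6567.99


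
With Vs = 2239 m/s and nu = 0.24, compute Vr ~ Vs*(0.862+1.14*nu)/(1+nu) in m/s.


Numerator factor = 0.862 + 1.14*0.24 = 1.1356
Denominator = 1 + 0.24 = 1.24
Vr = 2239 * 1.1356 / 1.24 = 2050.49 m/s

2050.49


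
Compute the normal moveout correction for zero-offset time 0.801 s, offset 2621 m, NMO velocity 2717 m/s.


x/Vnmo = 2621/2717 = 0.964667
(x/Vnmo)^2 = 0.930582
t0^2 = 0.641601
sqrt(0.641601 + 0.930582) = 1.253867
dt = 1.253867 - 0.801 = 0.452867

0.452867


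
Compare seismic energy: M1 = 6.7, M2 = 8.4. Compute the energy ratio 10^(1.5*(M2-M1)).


M2 - M1 = 8.4 - 6.7 = 1.7
1.5 * 1.7 = 2.55
ratio = 10^2.55 = 354.81

354.81


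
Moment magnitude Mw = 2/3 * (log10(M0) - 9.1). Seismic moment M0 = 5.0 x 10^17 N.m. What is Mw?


log10(M0) = log10(5.0 x 10^17) = 17.699
Mw = 2/3 * (17.699 - 9.1)
= 2/3 * 8.599
= 5.73

5.73


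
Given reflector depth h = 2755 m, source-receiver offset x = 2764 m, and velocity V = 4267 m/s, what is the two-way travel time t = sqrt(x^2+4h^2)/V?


x^2 + 4h^2 = 2764^2 + 4*2755^2 = 7639696 + 30360100 = 37999796
sqrt(37999796) = 6164.3975
t = 6164.3975 / 4267 = 1.4447 s

1.4447


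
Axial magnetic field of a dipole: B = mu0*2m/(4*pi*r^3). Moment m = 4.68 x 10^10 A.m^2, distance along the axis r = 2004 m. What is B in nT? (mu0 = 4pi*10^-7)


m = 4.68 x 10^10 = 46800000000 A.m^2
2m = 93600000000 A.m^2
r^3 = 2004^3 = 8048096064
B = (4pi*10^-7) * 93600000000 / (4*pi * 8048096064) * 1e9
= 117621.22895 / 101135357880.19 * 1e9
= 1163.008 nT

1163.008


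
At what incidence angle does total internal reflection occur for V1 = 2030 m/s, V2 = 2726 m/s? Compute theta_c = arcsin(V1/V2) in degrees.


V1/V2 = 2030/2726 = 0.744681
theta_c = arcsin(0.744681) = 48.1317 degrees

48.1317


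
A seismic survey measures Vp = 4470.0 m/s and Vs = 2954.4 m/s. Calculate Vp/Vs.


Vp/Vs = 4470.0 / 2954.4
= 1.513

1.513


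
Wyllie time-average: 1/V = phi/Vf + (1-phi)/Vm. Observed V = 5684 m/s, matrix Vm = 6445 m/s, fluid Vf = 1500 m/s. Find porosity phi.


1/V - 1/Vm = 1/5684 - 1/6445 = 2.077e-05
1/Vf - 1/Vm = 1/1500 - 1/6445 = 0.00051151
phi = 2.077e-05 / 0.00051151 = 0.0406

0.0406


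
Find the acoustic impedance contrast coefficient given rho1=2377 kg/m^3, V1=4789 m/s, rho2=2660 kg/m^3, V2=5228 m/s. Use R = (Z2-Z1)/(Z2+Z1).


Z1 = 2377 * 4789 = 11383453
Z2 = 2660 * 5228 = 13906480
R = (13906480 - 11383453) / (13906480 + 11383453) = 2523027 / 25289933 = 0.0998

0.0998


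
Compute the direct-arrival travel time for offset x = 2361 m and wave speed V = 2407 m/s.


t = x / V
= 2361 / 2407
= 0.9809 s

0.9809


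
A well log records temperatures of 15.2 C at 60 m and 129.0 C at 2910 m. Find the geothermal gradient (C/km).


dT = 129.0 - 15.2 = 113.8 C
dz = 2910 - 60 = 2850 m
gradient = dT/dz * 1000 = 113.8/2850 * 1000 = 39.9298 C/km

39.9298


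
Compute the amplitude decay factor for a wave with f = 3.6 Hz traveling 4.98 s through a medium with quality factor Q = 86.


pi*f*t/Q = pi*3.6*4.98/86 = 0.654912
A/A0 = exp(-0.654912) = 0.519488

0.519488


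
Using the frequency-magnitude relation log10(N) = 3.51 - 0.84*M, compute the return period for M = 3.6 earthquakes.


log10(N) = 3.51 - 0.84*3.6 = 0.486
N = 10^0.486 = 3.061963
T = 1/N = 1/3.061963 = 0.3266 years

0.3266


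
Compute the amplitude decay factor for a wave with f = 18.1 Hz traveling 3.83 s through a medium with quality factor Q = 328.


pi*f*t/Q = pi*18.1*3.83/328 = 0.663978
A/A0 = exp(-0.663978) = 0.5148

0.5148


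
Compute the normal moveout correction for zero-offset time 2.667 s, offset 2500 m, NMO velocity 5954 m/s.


x/Vnmo = 2500/5954 = 0.419886
(x/Vnmo)^2 = 0.176304
t0^2 = 7.112889
sqrt(7.112889 + 0.176304) = 2.699851
dt = 2.699851 - 2.667 = 0.032851

0.032851


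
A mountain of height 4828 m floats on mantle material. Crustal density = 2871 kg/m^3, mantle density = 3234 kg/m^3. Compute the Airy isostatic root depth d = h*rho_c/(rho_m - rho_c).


rho_m - rho_c = 3234 - 2871 = 363
d = 4828 * 2871 / 363
= 13861188 / 363
= 38185.09 m

38185.09


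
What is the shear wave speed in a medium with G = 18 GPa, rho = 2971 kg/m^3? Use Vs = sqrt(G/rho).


Convert G to Pa: G = 18e9 Pa
Compute G/rho = 18e9 / 2971 = 6058566.1393
Vs = sqrt(6058566.1393) = 2461.42 m/s

2461.42


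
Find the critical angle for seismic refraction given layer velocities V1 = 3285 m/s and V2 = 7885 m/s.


V1/V2 = 3285/7885 = 0.416614
theta_c = arcsin(0.416614) = 24.621 degrees

24.621


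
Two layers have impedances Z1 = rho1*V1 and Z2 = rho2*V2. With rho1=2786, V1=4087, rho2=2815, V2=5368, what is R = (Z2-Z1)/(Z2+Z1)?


Z1 = 2786 * 4087 = 11386382
Z2 = 2815 * 5368 = 15110920
R = (15110920 - 11386382) / (15110920 + 11386382) = 3724538 / 26497302 = 0.1406

0.1406


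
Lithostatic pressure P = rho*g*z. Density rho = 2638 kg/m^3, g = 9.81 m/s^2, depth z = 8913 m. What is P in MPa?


P = rho * g * z / 1e6
= 2638 * 9.81 * 8913 / 1e6
= 230657566.14 / 1e6
= 230.6576 MPa

230.6576


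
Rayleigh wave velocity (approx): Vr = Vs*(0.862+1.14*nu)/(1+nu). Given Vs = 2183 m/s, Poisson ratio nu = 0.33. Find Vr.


Numerator factor = 0.862 + 1.14*0.33 = 1.2382
Denominator = 1 + 0.33 = 1.33
Vr = 2183 * 1.2382 / 1.33 = 2032.32 m/s

2032.32


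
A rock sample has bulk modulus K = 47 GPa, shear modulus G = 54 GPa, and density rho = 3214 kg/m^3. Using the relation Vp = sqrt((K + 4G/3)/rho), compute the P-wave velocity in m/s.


First compute the effective modulus:
K + 4G/3 = 47e9 + 4*54e9/3 = 119000000000.0 Pa
Then divide by density:
119000000000.0 / 3214 = 37025513.379 Pa/(kg/m^3)
Take the square root:
Vp = sqrt(37025513.379) = 6084.86 m/s

6084.86


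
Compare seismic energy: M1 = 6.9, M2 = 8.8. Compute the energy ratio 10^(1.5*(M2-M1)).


M2 - M1 = 8.8 - 6.9 = 1.9
1.5 * 1.9 = 2.85
ratio = 10^2.85 = 707.95

707.95


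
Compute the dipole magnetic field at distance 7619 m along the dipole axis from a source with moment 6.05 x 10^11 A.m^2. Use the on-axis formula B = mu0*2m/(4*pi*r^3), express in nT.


m = 6.05 x 10^11 = 605000000000 A.m^2
2m = 1210000000000 A.m^2
r^3 = 7619^3 = 442276557659
B = (4pi*10^-7) * 1210000000000 / (4*pi * 442276557659) * 1e9
= 1520530.844337 / 5557811137585.99 * 1e9
= 273.5845 nT

273.5845


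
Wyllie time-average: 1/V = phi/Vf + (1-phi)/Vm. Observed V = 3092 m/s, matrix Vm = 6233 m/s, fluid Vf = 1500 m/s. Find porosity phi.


1/V - 1/Vm = 1/3092 - 1/6233 = 0.00016298
1/Vf - 1/Vm = 1/1500 - 1/6233 = 0.00050623
phi = 0.00016298 / 0.00050623 = 0.3219

0.3219


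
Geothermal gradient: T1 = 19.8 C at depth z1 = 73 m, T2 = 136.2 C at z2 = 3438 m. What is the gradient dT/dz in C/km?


dT = 136.2 - 19.8 = 116.4 C
dz = 3438 - 73 = 3365 m
gradient = dT/dz * 1000 = 116.4/3365 * 1000 = 34.5914 C/km

34.5914


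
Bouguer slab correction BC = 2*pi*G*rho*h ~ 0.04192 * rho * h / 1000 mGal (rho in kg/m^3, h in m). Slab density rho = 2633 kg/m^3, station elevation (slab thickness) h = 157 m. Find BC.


BC = 0.04192 * rho * h / 1000
= 0.04192 * 2633 * 157 / 1000
= 17.3289 mGal

17.3289


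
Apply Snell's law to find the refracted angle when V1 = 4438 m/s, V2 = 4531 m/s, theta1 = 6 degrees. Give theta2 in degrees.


sin(theta1) = sin(6 deg) = 0.104528
sin(theta2) = V2/V1 * sin(theta1) = 4531/4438 * 0.104528 = 0.106719
theta2 = arcsin(0.106719) = 6.1262 degrees

6.1262


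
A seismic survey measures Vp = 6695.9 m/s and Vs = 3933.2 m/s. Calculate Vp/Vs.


Vp/Vs = 6695.9 / 3933.2
= 1.7024

1.7024


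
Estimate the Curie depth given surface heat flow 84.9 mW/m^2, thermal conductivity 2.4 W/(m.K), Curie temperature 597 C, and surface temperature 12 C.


T_Curie - T_surf = 597 - 12 = 585 C
Convert q to W/m^2: 84.9 mW/m^2 = 0.0849 W/m^2
d = 585 * 2.4 / 0.0849 = 16537.1 m

16537.1


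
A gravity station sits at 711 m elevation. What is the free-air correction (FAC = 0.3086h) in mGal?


FAC = 0.3086 * h
= 0.3086 * 711
= 219.4146 mGal

219.4146


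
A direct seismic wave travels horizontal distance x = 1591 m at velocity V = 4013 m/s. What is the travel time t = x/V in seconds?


t = x / V
= 1591 / 4013
= 0.3965 s

0.3965


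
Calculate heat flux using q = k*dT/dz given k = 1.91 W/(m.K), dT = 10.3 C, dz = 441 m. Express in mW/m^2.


q = k * dT / dz * 1000
= 1.91 * 10.3 / 441 * 1000
= 0.04461 * 1000
= 44.61 mW/m^2

44.61


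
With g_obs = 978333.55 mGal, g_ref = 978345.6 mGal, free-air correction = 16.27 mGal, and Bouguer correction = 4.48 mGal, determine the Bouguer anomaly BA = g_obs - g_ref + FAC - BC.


BA = g_obs - g_ref + FAC - BC
= 978333.55 - 978345.6 + 16.27 - 4.48
= -0.26 mGal

-0.26


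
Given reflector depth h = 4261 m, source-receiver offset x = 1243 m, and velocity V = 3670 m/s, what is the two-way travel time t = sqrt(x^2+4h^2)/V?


x^2 + 4h^2 = 1243^2 + 4*4261^2 = 1545049 + 72624484 = 74169533
sqrt(74169533) = 8612.1735
t = 8612.1735 / 3670 = 2.3466 s

2.3466


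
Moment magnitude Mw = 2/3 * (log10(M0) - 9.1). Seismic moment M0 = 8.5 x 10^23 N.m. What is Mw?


log10(M0) = log10(8.5 x 10^23) = 23.9294
Mw = 2/3 * (23.9294 - 9.1)
= 2/3 * 14.8294
= 9.89

9.89


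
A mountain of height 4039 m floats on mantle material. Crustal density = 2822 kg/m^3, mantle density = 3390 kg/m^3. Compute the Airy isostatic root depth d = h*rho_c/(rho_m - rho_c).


rho_m - rho_c = 3390 - 2822 = 568
d = 4039 * 2822 / 568
= 11398058 / 568
= 20067.0 m

20067.0


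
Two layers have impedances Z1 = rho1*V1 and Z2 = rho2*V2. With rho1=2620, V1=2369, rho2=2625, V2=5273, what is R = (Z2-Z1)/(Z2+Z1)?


Z1 = 2620 * 2369 = 6206780
Z2 = 2625 * 5273 = 13841625
R = (13841625 - 6206780) / (13841625 + 6206780) = 7634845 / 20048405 = 0.3808

0.3808


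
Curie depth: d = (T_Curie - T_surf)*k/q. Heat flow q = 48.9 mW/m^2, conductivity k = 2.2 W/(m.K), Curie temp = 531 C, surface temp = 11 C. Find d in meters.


T_Curie - T_surf = 531 - 11 = 520 C
Convert q to W/m^2: 48.9 mW/m^2 = 0.0489 W/m^2
d = 520 * 2.2 / 0.0489 = 23394.68 m

23394.68


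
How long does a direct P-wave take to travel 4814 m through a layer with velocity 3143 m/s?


t = x / V
= 4814 / 3143
= 1.5317 s

1.5317


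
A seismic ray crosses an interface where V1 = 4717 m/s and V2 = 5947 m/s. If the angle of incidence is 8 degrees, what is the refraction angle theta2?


sin(theta1) = sin(8 deg) = 0.139173
sin(theta2) = V2/V1 * sin(theta1) = 5947/4717 * 0.139173 = 0.175464
theta2 = arcsin(0.175464) = 10.1056 degrees

10.1056


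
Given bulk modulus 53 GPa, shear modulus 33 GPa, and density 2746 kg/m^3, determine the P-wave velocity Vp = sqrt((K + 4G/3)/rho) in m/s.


First compute the effective modulus:
K + 4G/3 = 53e9 + 4*33e9/3 = 97000000000.0 Pa
Then divide by density:
97000000000.0 / 2746 = 35324107.7932 Pa/(kg/m^3)
Take the square root:
Vp = sqrt(35324107.7932) = 5943.41 m/s

5943.41


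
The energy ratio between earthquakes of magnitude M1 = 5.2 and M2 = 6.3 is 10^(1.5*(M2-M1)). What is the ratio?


M2 - M1 = 6.3 - 5.2 = 1.1
1.5 * 1.1 = 1.65
ratio = 10^1.65 = 44.67

44.67


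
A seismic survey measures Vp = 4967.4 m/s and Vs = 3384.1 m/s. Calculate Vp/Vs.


Vp/Vs = 4967.4 / 3384.1
= 1.4679

1.4679


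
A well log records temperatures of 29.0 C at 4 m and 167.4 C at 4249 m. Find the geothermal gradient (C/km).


dT = 167.4 - 29.0 = 138.4 C
dz = 4249 - 4 = 4245 m
gradient = dT/dz * 1000 = 138.4/4245 * 1000 = 32.6031 C/km

32.6031


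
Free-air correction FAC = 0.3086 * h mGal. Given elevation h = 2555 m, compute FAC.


FAC = 0.3086 * h
= 0.3086 * 2555
= 788.473 mGal

788.473


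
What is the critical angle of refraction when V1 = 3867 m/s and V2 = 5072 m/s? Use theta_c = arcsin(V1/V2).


V1/V2 = 3867/5072 = 0.762421
theta_c = arcsin(0.762421) = 49.6781 degrees

49.6781


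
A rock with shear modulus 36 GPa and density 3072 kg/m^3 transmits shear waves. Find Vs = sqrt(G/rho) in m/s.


Convert G to Pa: G = 36e9 Pa
Compute G/rho = 36e9 / 3072 = 11718750.0
Vs = sqrt(11718750.0) = 3423.27 m/s

3423.27


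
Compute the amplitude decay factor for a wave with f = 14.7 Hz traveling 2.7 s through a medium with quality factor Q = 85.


pi*f*t/Q = pi*14.7*2.7/85 = 1.466939
A/A0 = exp(-1.466939) = 0.23063

0.23063


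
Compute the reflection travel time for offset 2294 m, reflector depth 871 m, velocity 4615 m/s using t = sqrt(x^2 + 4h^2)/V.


x^2 + 4h^2 = 2294^2 + 4*871^2 = 5262436 + 3034564 = 8297000
sqrt(8297000) = 2880.4514
t = 2880.4514 / 4615 = 0.6241 s

0.6241


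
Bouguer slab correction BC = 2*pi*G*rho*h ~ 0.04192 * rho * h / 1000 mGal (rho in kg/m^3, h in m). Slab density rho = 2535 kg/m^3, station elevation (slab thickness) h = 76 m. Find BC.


BC = 0.04192 * rho * h / 1000
= 0.04192 * 2535 * 76 / 1000
= 8.0763 mGal

8.0763


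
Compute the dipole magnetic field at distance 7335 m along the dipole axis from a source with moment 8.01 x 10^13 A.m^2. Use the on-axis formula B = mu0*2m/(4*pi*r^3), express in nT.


m = 8.01 x 10^13 = 80100000000000 A.m^2
2m = 160200000000000 A.m^2
r^3 = 7335^3 = 394639320375
B = (4pi*10^-7) * 160200000000000 / (4*pi * 394639320375) * 1e9
= 201313257.242034 / 4959183958831.08 * 1e9
= 40594.029 nT

40594.029


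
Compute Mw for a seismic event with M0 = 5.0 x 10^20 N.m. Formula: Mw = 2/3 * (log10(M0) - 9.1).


log10(M0) = log10(5.0 x 10^20) = 20.699
Mw = 2/3 * (20.699 - 9.1)
= 2/3 * 11.599
= 7.73

7.73


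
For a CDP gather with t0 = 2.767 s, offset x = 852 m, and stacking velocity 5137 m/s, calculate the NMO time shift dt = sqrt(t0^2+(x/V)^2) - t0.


x/Vnmo = 852/5137 = 0.165856
(x/Vnmo)^2 = 0.027508
t0^2 = 7.656289
sqrt(7.656289 + 0.027508) = 2.771966
dt = 2.771966 - 2.767 = 0.004966

0.004966


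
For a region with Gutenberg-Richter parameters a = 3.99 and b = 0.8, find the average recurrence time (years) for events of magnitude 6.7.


log10(N) = 3.99 - 0.8*6.7 = -1.37
N = 10^-1.37 = 0.042658
T = 1/N = 1/0.042658 = 23.4423 years

23.4423


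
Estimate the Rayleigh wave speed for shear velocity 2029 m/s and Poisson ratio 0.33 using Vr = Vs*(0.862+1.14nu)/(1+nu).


Numerator factor = 0.862 + 1.14*0.33 = 1.2382
Denominator = 1 + 0.33 = 1.33
Vr = 2029 * 1.2382 / 1.33 = 1888.95 m/s

1888.95


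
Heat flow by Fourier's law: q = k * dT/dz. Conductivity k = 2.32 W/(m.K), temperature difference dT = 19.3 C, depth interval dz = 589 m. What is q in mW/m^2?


q = k * dT / dz * 1000
= 2.32 * 19.3 / 589 * 1000
= 0.07602 * 1000
= 76.0204 mW/m^2

76.0204


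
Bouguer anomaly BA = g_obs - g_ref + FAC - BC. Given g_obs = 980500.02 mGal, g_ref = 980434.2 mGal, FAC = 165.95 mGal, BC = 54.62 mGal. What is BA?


BA = g_obs - g_ref + FAC - BC
= 980500.02 - 980434.2 + 165.95 - 54.62
= 177.15 mGal

177.15


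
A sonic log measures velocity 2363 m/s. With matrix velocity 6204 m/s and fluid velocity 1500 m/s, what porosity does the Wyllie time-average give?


1/V - 1/Vm = 1/2363 - 1/6204 = 0.000262
1/Vf - 1/Vm = 1/1500 - 1/6204 = 0.00050548
phi = 0.000262 / 0.00050548 = 0.5183

0.5183


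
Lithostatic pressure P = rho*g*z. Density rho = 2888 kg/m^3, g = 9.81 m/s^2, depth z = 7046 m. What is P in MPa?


P = rho * g * z / 1e6
= 2888 * 9.81 * 7046 / 1e6
= 199622198.88 / 1e6
= 199.6222 MPa

199.6222


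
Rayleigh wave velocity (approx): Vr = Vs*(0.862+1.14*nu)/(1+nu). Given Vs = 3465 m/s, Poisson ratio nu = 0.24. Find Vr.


Numerator factor = 0.862 + 1.14*0.24 = 1.1356
Denominator = 1 + 0.24 = 1.24
Vr = 3465 * 1.1356 / 1.24 = 3173.27 m/s

3173.27


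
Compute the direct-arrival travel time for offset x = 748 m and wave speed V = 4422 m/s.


t = x / V
= 748 / 4422
= 0.1692 s

0.1692


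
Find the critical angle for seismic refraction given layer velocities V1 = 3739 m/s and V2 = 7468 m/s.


V1/V2 = 3739/7468 = 0.50067
theta_c = arcsin(0.50067) = 30.0443 degrees

30.0443


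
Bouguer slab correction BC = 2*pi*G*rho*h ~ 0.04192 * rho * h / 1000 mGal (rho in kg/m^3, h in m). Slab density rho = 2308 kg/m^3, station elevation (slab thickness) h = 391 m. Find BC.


BC = 0.04192 * rho * h / 1000
= 0.04192 * 2308 * 391 / 1000
= 37.8298 mGal

37.8298


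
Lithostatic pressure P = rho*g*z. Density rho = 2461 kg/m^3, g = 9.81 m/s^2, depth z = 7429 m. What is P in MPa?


P = rho * g * z / 1e6
= 2461 * 9.81 * 7429 / 1e6
= 179353963.89 / 1e6
= 179.354 MPa

179.354


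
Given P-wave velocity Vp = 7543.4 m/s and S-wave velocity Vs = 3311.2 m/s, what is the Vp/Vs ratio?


Vp/Vs = 7543.4 / 3311.2
= 2.2781

2.2781


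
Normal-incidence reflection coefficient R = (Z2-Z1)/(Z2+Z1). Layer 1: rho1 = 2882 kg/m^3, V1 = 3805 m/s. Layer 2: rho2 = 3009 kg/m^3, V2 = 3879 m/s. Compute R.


Z1 = 2882 * 3805 = 10966010
Z2 = 3009 * 3879 = 11671911
R = (11671911 - 10966010) / (11671911 + 10966010) = 705901 / 22637921 = 0.0312

0.0312


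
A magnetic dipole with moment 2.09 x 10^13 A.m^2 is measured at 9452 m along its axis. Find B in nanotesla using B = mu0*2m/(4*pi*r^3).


m = 2.09 x 10^13 = 20900000000000 A.m^2
2m = 41800000000000 A.m^2
r^3 = 9452^3 = 844444553408
B = (4pi*10^-7) * 41800000000000 / (4*pi * 844444553408) * 1e9
= 52527429.168021 / 10611603221401.95 * 1e9
= 4949.9994 nT

4949.9994


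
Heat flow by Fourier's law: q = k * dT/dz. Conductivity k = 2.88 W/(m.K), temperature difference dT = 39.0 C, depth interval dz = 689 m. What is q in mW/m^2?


q = k * dT / dz * 1000
= 2.88 * 39.0 / 689 * 1000
= 0.163019 * 1000
= 163.0189 mW/m^2

163.0189


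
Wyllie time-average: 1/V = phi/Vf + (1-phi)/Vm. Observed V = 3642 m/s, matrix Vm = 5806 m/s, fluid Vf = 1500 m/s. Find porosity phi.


1/V - 1/Vm = 1/3642 - 1/5806 = 0.00010234
1/Vf - 1/Vm = 1/1500 - 1/5806 = 0.00049443
phi = 0.00010234 / 0.00049443 = 0.207

0.207


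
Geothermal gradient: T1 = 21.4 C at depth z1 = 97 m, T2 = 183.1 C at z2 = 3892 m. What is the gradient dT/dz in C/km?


dT = 183.1 - 21.4 = 161.7 C
dz = 3892 - 97 = 3795 m
gradient = dT/dz * 1000 = 161.7/3795 * 1000 = 42.6087 C/km

42.6087


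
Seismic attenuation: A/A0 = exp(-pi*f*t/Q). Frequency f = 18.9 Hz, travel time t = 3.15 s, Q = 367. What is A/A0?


pi*f*t/Q = pi*18.9*3.15/367 = 0.509631
A/A0 = exp(-0.509631) = 0.600717

0.600717


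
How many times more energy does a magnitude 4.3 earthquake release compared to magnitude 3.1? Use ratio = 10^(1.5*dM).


M2 - M1 = 4.3 - 3.1 = 1.2
1.5 * 1.2 = 1.8
ratio = 10^1.8 = 63.1

63.1


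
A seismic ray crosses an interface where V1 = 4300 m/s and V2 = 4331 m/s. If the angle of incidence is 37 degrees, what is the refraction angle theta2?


sin(theta1) = sin(37 deg) = 0.601815
sin(theta2) = V2/V1 * sin(theta1) = 4331/4300 * 0.601815 = 0.606154
theta2 = arcsin(0.606154) = 37.3119 degrees

37.3119


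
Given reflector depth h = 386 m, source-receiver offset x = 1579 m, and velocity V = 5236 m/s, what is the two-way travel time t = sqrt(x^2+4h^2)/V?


x^2 + 4h^2 = 1579^2 + 4*386^2 = 2493241 + 595984 = 3089225
sqrt(3089225) = 1757.6191
t = 1757.6191 / 5236 = 0.3357 s

0.3357


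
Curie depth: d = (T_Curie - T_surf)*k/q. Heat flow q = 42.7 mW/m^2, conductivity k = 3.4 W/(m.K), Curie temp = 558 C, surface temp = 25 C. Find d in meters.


T_Curie - T_surf = 558 - 25 = 533 C
Convert q to W/m^2: 42.7 mW/m^2 = 0.0427 W/m^2
d = 533 * 3.4 / 0.0427 = 42440.28 m

42440.28


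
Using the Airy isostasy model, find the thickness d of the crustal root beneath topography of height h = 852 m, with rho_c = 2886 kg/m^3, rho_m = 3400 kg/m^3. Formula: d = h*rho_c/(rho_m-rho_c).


rho_m - rho_c = 3400 - 2886 = 514
d = 852 * 2886 / 514
= 2458872 / 514
= 4783.8 m

4783.8


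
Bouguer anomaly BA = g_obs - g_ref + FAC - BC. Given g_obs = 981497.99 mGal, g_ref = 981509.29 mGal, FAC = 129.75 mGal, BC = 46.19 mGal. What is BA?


BA = g_obs - g_ref + FAC - BC
= 981497.99 - 981509.29 + 129.75 - 46.19
= 72.26 mGal

72.26


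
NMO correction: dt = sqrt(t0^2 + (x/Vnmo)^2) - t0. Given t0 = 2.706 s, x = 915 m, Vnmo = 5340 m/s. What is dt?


x/Vnmo = 915/5340 = 0.171348
(x/Vnmo)^2 = 0.02936
t0^2 = 7.322436
sqrt(7.322436 + 0.02936) = 2.71142
dt = 2.71142 - 2.706 = 0.00542

0.00542


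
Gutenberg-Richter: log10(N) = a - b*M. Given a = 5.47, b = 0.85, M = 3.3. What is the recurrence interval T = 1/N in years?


log10(N) = 5.47 - 0.85*3.3 = 2.665
N = 10^2.665 = 462.381021
T = 1/N = 1/462.381021 = 0.0022 years

0.0022


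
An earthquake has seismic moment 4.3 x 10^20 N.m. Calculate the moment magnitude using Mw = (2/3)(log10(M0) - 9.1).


log10(M0) = log10(4.3 x 10^20) = 20.6335
Mw = 2/3 * (20.6335 - 9.1)
= 2/3 * 11.5335
= 7.69

7.69


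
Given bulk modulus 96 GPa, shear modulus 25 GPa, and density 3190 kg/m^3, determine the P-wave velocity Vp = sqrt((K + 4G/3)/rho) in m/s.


First compute the effective modulus:
K + 4G/3 = 96e9 + 4*25e9/3 = 129333333333.33 Pa
Then divide by density:
129333333333.33 / 3190 = 40543364.6813 Pa/(kg/m^3)
Take the square root:
Vp = sqrt(40543364.6813) = 6367.37 m/s

6367.37


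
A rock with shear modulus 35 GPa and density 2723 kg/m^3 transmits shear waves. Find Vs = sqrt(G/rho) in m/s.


Convert G to Pa: G = 35e9 Pa
Compute G/rho = 35e9 / 2723 = 12853470.437
Vs = sqrt(12853470.437) = 3585.17 m/s

3585.17


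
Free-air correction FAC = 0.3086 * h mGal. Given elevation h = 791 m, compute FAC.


FAC = 0.3086 * h
= 0.3086 * 791
= 244.1026 mGal

244.1026


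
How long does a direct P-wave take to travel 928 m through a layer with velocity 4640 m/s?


t = x / V
= 928 / 4640
= 0.2 s

0.2


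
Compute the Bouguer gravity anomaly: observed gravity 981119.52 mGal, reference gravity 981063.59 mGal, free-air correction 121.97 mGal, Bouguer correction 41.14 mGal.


BA = g_obs - g_ref + FAC - BC
= 981119.52 - 981063.59 + 121.97 - 41.14
= 136.76 mGal

136.76


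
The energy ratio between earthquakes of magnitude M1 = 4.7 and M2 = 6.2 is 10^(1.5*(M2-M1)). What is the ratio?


M2 - M1 = 6.2 - 4.7 = 1.5
1.5 * 1.5 = 2.25
ratio = 10^2.25 = 177.83

177.83


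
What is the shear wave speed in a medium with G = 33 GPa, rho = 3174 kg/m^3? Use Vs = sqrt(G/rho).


Convert G to Pa: G = 33e9 Pa
Compute G/rho = 33e9 / 3174 = 10396975.4253
Vs = sqrt(10396975.4253) = 3224.43 m/s

3224.43


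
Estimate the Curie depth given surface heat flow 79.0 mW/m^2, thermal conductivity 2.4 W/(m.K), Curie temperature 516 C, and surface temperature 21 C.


T_Curie - T_surf = 516 - 21 = 495 C
Convert q to W/m^2: 79.0 mW/m^2 = 0.079 W/m^2
d = 495 * 2.4 / 0.079 = 15037.97 m

15037.97


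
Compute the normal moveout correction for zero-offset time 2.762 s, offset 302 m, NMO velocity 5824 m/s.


x/Vnmo = 302/5824 = 0.051854
(x/Vnmo)^2 = 0.002689
t0^2 = 7.628644
sqrt(7.628644 + 0.002689) = 2.762487
dt = 2.762487 - 2.762 = 0.000487

4.870000e-04


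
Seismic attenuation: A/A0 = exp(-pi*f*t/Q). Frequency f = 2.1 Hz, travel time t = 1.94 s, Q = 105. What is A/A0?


pi*f*t/Q = pi*2.1*1.94/105 = 0.121894
A/A0 = exp(-0.121894) = 0.885242

0.885242


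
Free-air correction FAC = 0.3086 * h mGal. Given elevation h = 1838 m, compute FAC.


FAC = 0.3086 * h
= 0.3086 * 1838
= 567.2068 mGal

567.2068


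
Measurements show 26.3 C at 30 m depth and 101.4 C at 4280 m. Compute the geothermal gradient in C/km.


dT = 101.4 - 26.3 = 75.1 C
dz = 4280 - 30 = 4250 m
gradient = dT/dz * 1000 = 75.1/4250 * 1000 = 17.6706 C/km

17.6706


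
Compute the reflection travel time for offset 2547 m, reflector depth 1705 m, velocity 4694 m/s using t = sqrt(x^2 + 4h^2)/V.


x^2 + 4h^2 = 2547^2 + 4*1705^2 = 6487209 + 11628100 = 18115309
sqrt(18115309) = 4256.2083
t = 4256.2083 / 4694 = 0.9067 s

0.9067


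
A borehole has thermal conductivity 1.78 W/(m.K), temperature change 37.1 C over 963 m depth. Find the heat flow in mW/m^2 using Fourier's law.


q = k * dT / dz * 1000
= 1.78 * 37.1 / 963 * 1000
= 0.068575 * 1000
= 68.5753 mW/m^2

68.5753


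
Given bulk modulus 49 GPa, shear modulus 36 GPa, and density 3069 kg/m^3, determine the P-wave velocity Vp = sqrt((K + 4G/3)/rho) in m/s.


First compute the effective modulus:
K + 4G/3 = 49e9 + 4*36e9/3 = 97000000000.0 Pa
Then divide by density:
97000000000.0 / 3069 = 31606386.4451 Pa/(kg/m^3)
Take the square root:
Vp = sqrt(31606386.4451) = 5621.96 m/s

5621.96


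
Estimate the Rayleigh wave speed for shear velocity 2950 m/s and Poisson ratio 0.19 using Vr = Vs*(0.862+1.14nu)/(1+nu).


Numerator factor = 0.862 + 1.14*0.19 = 1.0786
Denominator = 1 + 0.19 = 1.19
Vr = 2950 * 1.0786 / 1.19 = 2673.84 m/s

2673.84
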